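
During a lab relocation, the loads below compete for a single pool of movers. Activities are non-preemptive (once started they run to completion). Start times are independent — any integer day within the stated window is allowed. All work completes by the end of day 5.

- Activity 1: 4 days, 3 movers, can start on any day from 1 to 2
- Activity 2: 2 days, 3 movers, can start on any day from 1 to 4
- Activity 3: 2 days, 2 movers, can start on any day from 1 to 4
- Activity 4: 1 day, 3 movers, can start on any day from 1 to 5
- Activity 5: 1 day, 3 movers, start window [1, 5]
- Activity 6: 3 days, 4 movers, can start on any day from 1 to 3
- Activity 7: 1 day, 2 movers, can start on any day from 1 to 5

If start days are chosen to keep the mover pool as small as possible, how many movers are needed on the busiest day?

9

Early-start (Activity 1@1, Activity 2@1, Activity 3@1, Activity 4@1, Activity 5@1, Activity 6@1, Activity 7@1) gives peak 20: d1:20  d2:12  d3:7  d4:3  d5:0.
Shift Activity 3→2, Activity 5→5, Activity 6→3, Activity 7→4.
Schedule Activity 1@1, Activity 2@1, Activity 3@2, Activity 4@1, Activity 5@5, Activity 6@3, Activity 7@4: d1:9  d2:8  d3:9  d4:9  d5:7 — peak 9.
Total mover-days = 42 over 5 days ⇒ peak ≥ ⌈42/5⌉ = 9, so 9 is optimal.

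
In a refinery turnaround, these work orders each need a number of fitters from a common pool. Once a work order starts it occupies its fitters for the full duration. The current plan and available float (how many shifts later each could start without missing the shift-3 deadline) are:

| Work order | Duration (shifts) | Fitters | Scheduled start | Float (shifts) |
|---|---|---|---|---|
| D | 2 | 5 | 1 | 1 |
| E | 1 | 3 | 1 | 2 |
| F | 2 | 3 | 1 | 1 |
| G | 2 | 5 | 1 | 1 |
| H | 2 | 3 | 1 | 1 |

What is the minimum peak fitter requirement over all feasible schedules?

Early-start (D@1, E@1, F@1, G@1, H@1) gives peak 19: s1:19  s2:16  s3:0.
Shift H→2.
Schedule D@1, E@1, F@1, G@1, H@2: s1:16  s2:16  s3:3 — peak 16.

16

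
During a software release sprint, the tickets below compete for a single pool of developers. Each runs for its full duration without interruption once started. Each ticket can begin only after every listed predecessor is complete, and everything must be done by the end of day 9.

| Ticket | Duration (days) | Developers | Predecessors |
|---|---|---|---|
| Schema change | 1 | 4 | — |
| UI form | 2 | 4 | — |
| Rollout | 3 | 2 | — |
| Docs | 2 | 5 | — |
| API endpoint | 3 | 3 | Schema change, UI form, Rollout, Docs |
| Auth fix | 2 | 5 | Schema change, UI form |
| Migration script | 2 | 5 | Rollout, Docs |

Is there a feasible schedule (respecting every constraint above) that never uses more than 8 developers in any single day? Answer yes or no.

Schedule Schema change@1, UI form@1, Rollout@2, Docs@3, API endpoint@5, Auth fix@5, Migration script@7: d1:8  d2:6  d3:7  d4:7  d5:8  d6:8  d7:8  d8:5  d9:0 — peak 8 ≤ 8.

yes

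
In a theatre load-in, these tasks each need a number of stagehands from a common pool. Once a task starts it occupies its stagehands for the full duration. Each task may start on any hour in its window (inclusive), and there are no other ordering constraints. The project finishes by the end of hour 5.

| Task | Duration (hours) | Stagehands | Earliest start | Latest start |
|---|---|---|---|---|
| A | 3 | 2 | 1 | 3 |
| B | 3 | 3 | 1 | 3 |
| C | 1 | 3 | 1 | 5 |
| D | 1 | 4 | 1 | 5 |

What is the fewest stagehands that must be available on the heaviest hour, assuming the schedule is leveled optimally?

5

Early-start (A@1, B@1, C@1, D@1) gives peak 12: h1:12  h2:5  h3:5  h4:0  h5:0.
Shift C→4, D→5.
Schedule A@1, B@1, C@4, D@5: h1:5  h2:5  h3:5  h4:3  h5:4 — peak 5.
Total stagehand-hours = 22 over 5 hours ⇒ peak ≥ ⌈22/5⌉ = 5, so 5 is optimal.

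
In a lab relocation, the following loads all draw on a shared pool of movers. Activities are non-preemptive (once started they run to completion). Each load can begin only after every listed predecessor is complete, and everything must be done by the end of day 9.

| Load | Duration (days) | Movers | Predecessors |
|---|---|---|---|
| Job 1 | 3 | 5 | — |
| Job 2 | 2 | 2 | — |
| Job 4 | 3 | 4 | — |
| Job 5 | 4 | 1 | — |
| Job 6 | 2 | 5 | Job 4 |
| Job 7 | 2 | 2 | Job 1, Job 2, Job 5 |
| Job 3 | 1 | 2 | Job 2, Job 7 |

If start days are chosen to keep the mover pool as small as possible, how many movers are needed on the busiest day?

7

Early-start (Job 1@1, Job 2@1, Job 4@1, Job 5@1, Job 6@4, Job 7@5, Job 3@7) gives peak 12: d1:12  d2:12  d3:10  d4:6  d5:7  d6:2  d7:2  d8:0  d9:0.
Shift Job 4→4, Job 5→3, Job 6→7, Job 7→7, Job 3→9.
Schedule Job 1@1, Job 2@1, Job 4@4, Job 5@3, Job 6@7, Job 7@7, Job 3@9: d1:7  d2:7  d3:6  d4:5  d5:5  d6:5  d7:7  d8:7  d9:2 — peak 7.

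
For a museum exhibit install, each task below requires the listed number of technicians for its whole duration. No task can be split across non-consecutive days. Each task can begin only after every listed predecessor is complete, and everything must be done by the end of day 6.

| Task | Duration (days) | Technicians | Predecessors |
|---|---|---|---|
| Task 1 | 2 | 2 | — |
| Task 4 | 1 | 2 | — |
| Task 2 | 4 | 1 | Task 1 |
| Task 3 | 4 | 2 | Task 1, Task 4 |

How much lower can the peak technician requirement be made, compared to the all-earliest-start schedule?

0

Early-start peak: d1:4  d2:2  d3:3  d4:3  d5:3  d6:3 ⇒ 4.
Leveled (Task 1@1, Task 4@1, Task 2@3, Task 3@3): d1:4  d2:2  d3:3  d4:3  d5:3  d6:3 ⇒ 4.
Reduction 4 − 4 = 0.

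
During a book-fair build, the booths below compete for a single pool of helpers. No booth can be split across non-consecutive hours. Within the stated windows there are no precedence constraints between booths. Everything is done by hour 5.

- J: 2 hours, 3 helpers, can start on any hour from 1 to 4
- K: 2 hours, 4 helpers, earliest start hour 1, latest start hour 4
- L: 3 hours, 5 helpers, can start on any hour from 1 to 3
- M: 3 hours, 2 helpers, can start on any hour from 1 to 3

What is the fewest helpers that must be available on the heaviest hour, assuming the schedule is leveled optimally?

7

Early-start (J@1, K@1, L@1, M@1) gives peak 14: h1:14  h2:14  h3:7  h4:0  h5:0.
Shift L→3, M→3.
Schedule J@1, K@1, L@3, M@3: h1:7  h2:7  h3:7  h4:7  h5:7 — peak 7.
Total helper-hours = 35 over 5 hours ⇒ peak ≥ ⌈35/5⌉ = 7, so 7 is optimal.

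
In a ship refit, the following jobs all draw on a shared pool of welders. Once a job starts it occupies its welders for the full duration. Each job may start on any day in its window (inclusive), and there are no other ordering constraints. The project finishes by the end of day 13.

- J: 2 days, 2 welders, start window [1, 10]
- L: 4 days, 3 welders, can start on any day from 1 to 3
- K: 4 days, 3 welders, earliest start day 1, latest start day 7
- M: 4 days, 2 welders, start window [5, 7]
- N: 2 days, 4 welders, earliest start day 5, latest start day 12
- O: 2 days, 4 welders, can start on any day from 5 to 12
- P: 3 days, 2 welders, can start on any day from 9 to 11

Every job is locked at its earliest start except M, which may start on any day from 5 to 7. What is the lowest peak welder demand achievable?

M@5: d1:8  d2:8  d3:6  d4:6  d5:10  d6:10  d7:2  d8:2  d9:2  d10:2  d11:2  d12:0  d13:0 → peak 10
M@6: d1:8  d2:8  d3:6  d4:6  d5:8  d6:10  d7:2  d8:2  d9:4  d10:2  d11:2  d12:0  d13:0 → peak 10
M@7: d1:8  d2:8  d3:6  d4:6  d5:8  d6:8  d7:2  d8:2  d9:4  d10:4  d11:2  d12:0  d13:0 → peak 8
Best is M@7, peak 8.

8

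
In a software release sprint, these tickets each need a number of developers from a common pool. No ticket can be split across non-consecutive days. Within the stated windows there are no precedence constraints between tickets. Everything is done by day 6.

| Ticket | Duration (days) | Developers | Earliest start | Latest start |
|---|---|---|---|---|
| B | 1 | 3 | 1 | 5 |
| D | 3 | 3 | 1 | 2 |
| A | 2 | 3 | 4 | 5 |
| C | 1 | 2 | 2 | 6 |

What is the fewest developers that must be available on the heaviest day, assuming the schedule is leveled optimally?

Early-start (B@1, D@1, A@4, C@2) gives peak 6: d1:6  d2:5  d3:3  d4:3  d5:3  d6:0.
Shift D→2, A→5.
Schedule B@1, D@2, A@5, C@2: d1:3  d2:5  d3:3  d4:3  d5:3  d6:3 — peak 5.

5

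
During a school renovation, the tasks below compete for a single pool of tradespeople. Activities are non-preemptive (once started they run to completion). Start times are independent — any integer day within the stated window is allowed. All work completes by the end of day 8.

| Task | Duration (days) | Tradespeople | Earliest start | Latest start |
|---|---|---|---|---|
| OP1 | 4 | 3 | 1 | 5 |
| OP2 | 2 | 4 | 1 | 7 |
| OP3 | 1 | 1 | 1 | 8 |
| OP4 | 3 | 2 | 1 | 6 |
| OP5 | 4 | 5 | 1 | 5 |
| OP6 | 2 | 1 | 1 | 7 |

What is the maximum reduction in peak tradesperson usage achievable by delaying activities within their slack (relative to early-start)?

Early-start peak: d1:16  d2:15  d3:10  d4:8  d5:0  d6:0  d7:0  d8:0 ⇒ 16.
Leveled (OP1@1, OP2@1, OP3@3, OP4@3, OP5@5, OP6@3): d1:7  d2:7  d3:7  d4:6  d5:7  d6:5  d7:5  d8:5 ⇒ 7.
Reduction 16 − 7 = 9.

9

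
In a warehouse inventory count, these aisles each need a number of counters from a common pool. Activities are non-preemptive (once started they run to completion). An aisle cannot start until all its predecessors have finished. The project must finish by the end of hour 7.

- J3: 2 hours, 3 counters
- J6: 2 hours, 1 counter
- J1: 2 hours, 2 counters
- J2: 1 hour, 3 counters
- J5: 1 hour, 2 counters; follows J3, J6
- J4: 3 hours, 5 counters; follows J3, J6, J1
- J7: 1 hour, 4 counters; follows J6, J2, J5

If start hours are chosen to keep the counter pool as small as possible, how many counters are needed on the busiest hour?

6

Early-start (J3@1, J6@1, J1@1, J2@1, J5@3, J4@3, J7@4) gives peak 9: h1:9  h2:6  h3:7  h4:9  h5:5  h6:0  h7:0.
Shift J2→3, J4→4, J7→7.
Schedule J3@1, J6@1, J1@1, J2@3, J5@3, J4@4, J7@7: h1:6  h2:6  h3:5  h4:5  h5:5  h6:5  h7:4 — peak 6.
Total counter-hours = 36 over 7 hours ⇒ peak ≥ ⌈36/7⌉ = 6, so 6 is optimal.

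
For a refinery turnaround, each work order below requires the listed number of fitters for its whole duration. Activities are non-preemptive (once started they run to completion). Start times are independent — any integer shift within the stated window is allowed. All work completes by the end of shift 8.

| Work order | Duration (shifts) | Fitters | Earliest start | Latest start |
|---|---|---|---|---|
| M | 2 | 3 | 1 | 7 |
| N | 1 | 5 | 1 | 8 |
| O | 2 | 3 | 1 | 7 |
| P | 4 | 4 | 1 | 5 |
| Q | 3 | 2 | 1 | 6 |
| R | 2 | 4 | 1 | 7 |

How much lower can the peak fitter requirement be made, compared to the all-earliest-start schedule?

14

Early-start peak: s1:21  s2:16  s3:6  s4:4  s5:0  s6:0  s7:0  s8:0 ⇒ 21.
Leveled (M@1, N@3, O@4, P@4, Q@6, R@1): s1:7  s2:7  s3:5  s4:7  s5:7  s6:6  s7:6  s8:2 ⇒ 7.
Reduction 21 − 7 = 14.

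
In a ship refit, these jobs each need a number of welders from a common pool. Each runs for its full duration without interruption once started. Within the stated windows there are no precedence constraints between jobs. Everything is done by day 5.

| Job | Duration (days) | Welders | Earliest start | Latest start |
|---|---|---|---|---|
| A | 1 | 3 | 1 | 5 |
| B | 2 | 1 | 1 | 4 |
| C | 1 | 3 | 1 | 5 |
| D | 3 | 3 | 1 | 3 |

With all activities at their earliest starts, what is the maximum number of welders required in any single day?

10

Early-start schedule: A@1, B@1, C@1, D@1.
Load per day: day 1: 10, day 2: 4, day 3: 3, day 4: 0, day 5: 0.
Peak is 10.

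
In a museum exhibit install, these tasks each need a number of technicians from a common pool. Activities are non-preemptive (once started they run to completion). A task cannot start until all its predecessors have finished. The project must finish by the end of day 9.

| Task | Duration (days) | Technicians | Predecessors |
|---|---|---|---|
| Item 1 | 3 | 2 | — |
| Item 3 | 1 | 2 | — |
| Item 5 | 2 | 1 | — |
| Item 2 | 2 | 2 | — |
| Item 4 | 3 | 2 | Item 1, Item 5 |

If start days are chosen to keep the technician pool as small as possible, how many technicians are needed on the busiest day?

3

Early-start (Item 1@1, Item 3@1, Item 5@1, Item 2@1, Item 4@4) gives peak 7: d1:7  d2:5  d3:2  d4:2  d5:2  d6:2  d7:0  d8:0  d9:0.
Shift Item 3→4, Item 2→5, Item 4→7.
Schedule Item 1@1, Item 3@4, Item 5@1, Item 2@5, Item 4@7: d1:3  d2:3  d3:2  d4:2  d5:2  d6:2  d7:2  d8:2  d9:2 — peak 3.
Total technician-days = 20 over 9 days ⇒ peak ≥ ⌈20/9⌉ = 3, so 3 is optimal.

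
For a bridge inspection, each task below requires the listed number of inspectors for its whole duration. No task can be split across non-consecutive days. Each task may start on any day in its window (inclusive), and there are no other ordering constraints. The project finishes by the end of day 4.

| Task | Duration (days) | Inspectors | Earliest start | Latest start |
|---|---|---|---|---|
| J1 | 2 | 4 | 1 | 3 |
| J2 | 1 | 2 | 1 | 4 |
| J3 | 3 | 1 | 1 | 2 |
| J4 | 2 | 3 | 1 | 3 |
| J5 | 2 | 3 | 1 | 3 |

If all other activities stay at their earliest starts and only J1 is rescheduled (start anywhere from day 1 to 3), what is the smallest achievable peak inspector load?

J1@1: d1:13  d2:11  d3:1  d4:0 → peak 13
J1@2: d1:9  d2:11  d3:5  d4:0 → peak 11
J1@3: d1:9  d2:7  d3:5  d4:4 → peak 9
Best is J1@3, peak 9.

9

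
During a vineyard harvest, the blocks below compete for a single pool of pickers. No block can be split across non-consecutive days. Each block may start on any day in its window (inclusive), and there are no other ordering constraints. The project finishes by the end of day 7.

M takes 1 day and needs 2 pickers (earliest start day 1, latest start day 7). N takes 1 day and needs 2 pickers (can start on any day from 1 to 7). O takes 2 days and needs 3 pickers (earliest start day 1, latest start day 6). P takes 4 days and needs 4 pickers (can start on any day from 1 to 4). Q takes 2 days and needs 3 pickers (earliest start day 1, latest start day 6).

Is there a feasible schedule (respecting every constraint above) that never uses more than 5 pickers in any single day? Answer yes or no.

no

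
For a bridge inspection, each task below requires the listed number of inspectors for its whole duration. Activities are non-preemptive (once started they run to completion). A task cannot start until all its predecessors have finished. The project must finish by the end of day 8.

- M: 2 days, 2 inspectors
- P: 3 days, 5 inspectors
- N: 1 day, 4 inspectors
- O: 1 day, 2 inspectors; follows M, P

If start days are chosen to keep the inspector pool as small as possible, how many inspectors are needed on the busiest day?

5

Early-start (M@1, P@1, N@1, O@4) gives peak 11: d1:11  d2:7  d3:5  d4:2  d5:0  d6:0  d7:0  d8:0.
Shift P→3, N→6, O→7.
Schedule M@1, P@3, N@6, O@7: d1:2  d2:2  d3:5  d4:5  d5:5  d6:4  d7:2  d8:0 — peak 5.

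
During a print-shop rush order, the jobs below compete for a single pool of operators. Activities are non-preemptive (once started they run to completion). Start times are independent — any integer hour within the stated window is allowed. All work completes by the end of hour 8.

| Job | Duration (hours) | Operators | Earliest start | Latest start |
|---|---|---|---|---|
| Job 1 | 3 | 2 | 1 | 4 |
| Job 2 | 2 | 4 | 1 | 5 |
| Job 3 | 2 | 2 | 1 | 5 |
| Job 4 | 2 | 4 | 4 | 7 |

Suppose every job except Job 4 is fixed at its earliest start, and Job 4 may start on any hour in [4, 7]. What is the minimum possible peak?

8

Job 4@4: h1:8  h2:8  h3:2  h4:4  h5:4  h6:0  h7:0  h8:0 → peak 8
Job 4@5: h1:8  h2:8  h3:2  h4:0  h5:4  h6:4  h7:0  h8:0 → peak 8
Job 4@6: h1:8  h2:8  h3:2  h4:0  h5:0  h6:4  h7:4  h8:0 → peak 8
Job 4@7: h1:8  h2:8  h3:2  h4:0  h5:0  h6:0  h7:4  h8:4 → peak 8
Best is Job 4@4, peak 8.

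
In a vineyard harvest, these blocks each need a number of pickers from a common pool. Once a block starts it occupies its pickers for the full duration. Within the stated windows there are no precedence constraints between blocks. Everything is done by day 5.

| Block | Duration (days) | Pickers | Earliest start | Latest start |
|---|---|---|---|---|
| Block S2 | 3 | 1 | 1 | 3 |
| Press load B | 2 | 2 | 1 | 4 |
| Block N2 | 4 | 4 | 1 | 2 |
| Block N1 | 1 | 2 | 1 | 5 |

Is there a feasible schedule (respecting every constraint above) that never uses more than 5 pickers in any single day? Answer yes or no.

The minimum achievable peak is 6; 5 < 6, so no feasible schedule stays within the cap.

no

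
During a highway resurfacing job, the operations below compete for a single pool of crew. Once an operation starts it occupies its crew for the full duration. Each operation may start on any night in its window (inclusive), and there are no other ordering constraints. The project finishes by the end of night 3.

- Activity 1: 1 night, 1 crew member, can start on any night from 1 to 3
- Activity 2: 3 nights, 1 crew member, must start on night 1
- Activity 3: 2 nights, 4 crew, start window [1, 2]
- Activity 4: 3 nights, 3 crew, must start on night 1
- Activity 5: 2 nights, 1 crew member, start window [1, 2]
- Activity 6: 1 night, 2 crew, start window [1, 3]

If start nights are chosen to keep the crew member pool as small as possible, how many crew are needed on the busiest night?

Early-start (Activity 1@1, Activity 2@1, Activity 3@1, Activity 4@1, Activity 5@1, Activity 6@1) gives peak 12: n1:12  n2:9  n3:4.
Shift Activity 5→2, Activity 6→3.
Schedule Activity 1@1, Activity 2@1, Activity 3@1, Activity 4@1, Activity 5@2, Activity 6@3: n1:9  n2:9  n3:7 — peak 9.
Total crew member-nights = 25 over 3 nights ⇒ peak ≥ ⌈25/3⌉ = 9, so 9 is optimal.

9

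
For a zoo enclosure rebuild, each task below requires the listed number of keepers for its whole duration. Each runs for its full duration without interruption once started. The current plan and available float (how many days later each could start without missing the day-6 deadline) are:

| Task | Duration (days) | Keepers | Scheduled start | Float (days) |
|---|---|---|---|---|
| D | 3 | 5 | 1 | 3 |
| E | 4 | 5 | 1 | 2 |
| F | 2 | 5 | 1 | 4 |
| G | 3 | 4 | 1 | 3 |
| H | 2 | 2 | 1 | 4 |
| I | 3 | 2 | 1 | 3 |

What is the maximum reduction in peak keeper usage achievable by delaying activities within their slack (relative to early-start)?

11

Early-start peak: d1:23  d2:23  d3:16  d4:5  d5:0  d6:0 ⇒ 23.
Leveled (D@1, E@1, F@5, G@4, H@1, I@3): d1:12  d2:12  d3:12  d4:11  d5:11  d6:9 ⇒ 12.
Reduction 23 − 12 = 11.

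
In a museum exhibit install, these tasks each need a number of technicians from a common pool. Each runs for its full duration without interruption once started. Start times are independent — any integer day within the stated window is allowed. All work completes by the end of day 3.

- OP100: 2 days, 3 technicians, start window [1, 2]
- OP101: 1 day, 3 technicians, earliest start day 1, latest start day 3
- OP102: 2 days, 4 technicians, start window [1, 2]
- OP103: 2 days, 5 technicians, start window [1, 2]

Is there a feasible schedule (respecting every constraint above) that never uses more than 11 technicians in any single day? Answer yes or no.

no

The minimum achievable peak is 12; 11 < 12, so no feasible schedule stays within the cap.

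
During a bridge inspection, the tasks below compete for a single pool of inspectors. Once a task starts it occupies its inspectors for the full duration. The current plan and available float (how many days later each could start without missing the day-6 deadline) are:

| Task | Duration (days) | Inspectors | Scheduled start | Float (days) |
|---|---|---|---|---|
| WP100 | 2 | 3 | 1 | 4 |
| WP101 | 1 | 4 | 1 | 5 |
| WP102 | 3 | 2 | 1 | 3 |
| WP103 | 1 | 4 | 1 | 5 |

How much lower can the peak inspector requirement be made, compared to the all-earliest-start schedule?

8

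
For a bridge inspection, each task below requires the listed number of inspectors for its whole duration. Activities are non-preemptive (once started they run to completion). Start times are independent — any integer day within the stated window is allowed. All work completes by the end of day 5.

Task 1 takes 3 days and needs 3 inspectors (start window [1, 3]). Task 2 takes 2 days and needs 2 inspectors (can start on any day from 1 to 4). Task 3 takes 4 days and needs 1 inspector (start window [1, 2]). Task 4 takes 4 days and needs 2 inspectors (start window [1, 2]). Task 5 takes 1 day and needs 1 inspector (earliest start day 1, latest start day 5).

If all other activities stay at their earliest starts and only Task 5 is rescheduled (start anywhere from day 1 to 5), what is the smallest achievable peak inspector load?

Task 5@1: d1:9  d2:8  d3:6  d4:3  d5:0 → peak 9
Task 5@2: d1:8  d2:9  d3:6  d4:3  d5:0 → peak 9
Task 5@3: d1:8  d2:8  d3:7  d4:3  d5:0 → peak 8
Task 5@4: d1:8  d2:8  d3:6  d4:4  d5:0 → peak 8
Task 5@5: d1:8  d2:8  d3:6  d4:3  d5:1 → peak 8
Best is Task 5@3, peak 8.

8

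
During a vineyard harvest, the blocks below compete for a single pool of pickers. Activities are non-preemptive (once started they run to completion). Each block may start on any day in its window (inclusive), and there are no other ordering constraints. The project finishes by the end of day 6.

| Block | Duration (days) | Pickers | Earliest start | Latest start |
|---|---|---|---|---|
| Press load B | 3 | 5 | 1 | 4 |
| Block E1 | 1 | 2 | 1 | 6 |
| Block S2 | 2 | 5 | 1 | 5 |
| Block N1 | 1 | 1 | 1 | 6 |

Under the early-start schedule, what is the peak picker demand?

Early-start schedule: Press load B@1, Block E1@1, Block S2@1, Block N1@1.
Load per day: day 1: 13, day 2: 10, day 3: 5, day 4: 0, day 5: 0, day 6: 0.
Peak is 13.

13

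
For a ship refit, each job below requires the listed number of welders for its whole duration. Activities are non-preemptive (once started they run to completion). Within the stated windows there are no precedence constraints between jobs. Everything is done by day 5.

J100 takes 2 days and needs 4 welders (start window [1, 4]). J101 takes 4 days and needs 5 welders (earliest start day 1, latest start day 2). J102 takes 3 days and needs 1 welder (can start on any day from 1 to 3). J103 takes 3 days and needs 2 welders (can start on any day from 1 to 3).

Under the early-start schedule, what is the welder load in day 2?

12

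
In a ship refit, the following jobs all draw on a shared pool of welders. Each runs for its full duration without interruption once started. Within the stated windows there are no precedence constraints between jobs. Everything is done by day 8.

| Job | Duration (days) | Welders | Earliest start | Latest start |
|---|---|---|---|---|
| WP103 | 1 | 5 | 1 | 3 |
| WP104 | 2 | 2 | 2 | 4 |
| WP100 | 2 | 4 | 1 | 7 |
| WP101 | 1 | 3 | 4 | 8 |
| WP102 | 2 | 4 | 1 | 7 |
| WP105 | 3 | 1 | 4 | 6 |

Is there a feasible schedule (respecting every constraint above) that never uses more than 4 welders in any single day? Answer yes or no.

no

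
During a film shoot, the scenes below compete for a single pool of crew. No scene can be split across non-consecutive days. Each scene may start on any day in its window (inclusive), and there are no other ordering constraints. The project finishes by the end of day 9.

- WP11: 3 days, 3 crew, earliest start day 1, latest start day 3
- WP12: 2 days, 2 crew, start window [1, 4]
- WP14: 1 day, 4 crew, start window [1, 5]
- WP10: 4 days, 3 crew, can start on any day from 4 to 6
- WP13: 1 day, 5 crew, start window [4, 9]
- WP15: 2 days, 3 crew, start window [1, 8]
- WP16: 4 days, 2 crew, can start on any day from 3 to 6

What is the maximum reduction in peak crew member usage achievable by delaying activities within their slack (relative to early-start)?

Early-start peak: d1:12  d2:8  d3:5  d4:10  d5:5  d6:5  d7:3  d8:0  d9:0 ⇒ 12.
Leveled (WP11@1, WP12@1, WP14@4, WP10@5, WP13@9, WP15@7, WP16@3): d1:5  d2:5  d3:5  d4:6  d5:5  d6:5  d7:6  d8:6  d9:5 ⇒ 6.
Reduction 12 − 6 = 6.

6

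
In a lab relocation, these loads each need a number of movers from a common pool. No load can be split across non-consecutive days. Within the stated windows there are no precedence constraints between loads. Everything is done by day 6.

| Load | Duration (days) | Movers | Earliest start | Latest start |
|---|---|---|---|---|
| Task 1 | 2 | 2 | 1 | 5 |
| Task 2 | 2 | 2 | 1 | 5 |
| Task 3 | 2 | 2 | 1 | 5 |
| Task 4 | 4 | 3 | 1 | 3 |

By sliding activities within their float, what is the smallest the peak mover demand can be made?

Early-start (Task 1@1, Task 2@1, Task 3@1, Task 4@1) gives peak 9: d1:9  d2:9  d3:3  d4:3  d5:0  d6:0.
Shift Task 3→3, Task 4→3.
Schedule Task 1@1, Task 2@1, Task 3@3, Task 4@3: d1:4  d2:4  d3:5  d4:5  d5:3  d6:3 — peak 5.

5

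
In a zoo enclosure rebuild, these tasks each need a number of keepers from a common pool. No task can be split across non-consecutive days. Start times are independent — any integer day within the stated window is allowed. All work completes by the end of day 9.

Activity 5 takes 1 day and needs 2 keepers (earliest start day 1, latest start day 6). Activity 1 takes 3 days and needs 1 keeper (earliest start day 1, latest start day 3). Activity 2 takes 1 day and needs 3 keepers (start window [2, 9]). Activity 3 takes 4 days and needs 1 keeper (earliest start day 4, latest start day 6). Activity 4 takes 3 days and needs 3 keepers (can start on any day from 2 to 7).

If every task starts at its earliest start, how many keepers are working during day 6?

1

At early start, day 6 has: Activity 3.
Demand: 1 = 1.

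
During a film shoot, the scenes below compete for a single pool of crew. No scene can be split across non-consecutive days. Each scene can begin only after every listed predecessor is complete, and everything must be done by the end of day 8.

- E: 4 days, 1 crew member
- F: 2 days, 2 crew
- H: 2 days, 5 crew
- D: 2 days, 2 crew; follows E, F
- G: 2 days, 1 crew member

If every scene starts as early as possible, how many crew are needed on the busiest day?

9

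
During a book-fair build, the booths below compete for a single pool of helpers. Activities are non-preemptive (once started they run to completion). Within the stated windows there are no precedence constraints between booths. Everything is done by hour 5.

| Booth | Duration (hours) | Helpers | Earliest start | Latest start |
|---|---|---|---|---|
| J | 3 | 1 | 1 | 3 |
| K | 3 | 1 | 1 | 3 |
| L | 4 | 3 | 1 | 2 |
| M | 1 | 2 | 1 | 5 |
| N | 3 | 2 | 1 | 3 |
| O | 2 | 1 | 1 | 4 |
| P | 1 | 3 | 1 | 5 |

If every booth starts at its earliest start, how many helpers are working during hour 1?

13

At early start, hour 1 has: J, K, L, M, N, O, P.
Demand: 1 + 1 + 3 + 2 + 2 + 1 + 3 = 13.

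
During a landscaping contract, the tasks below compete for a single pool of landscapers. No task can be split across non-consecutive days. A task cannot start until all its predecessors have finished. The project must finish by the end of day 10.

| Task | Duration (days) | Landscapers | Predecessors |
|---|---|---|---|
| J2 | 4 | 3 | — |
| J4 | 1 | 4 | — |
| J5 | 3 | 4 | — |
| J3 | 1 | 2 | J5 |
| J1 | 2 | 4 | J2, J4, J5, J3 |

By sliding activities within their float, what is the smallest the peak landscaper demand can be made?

Early-start (J2@1, J4@1, J5@1, J3@4, J1@5) gives peak 11: d1:11  d2:7  d3:7  d4:5  d5:4  d6:4  d7:0  d8:0  d9:0  d10:0.
Shift J2→4, J4→8, J1→9.
Schedule J2@4, J4@8, J5@1, J3@4, J1@9: d1:4  d2:4  d3:4  d4:5  d5:3  d6:3  d7:3  d8:4  d9:4  d10:4 — peak 5.

5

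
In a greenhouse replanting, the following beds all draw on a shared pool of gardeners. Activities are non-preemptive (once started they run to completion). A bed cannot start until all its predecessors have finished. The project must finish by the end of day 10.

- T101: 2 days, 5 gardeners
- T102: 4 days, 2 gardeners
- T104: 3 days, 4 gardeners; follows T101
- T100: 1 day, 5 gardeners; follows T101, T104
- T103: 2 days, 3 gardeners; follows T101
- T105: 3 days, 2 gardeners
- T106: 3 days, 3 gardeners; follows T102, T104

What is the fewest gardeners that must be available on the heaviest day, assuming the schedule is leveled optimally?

7

Early-start (T101@1, T102@1, T104@3, T100@6, T103@3, T105@1, T106@6) gives peak 11: d1:9  d2:9  d3:11  d4:9  d5:4  d6:8  d7:3  d8:3  d9:0  d10:0.
Shift T103→7, T105→5, T106→8.
Schedule T101@1, T102@1, T104@3, T100@6, T103@7, T105@5, T106@8: d1:7  d2:7  d3:6  d4:6  d5:6  d6:7  d7:5  d8:6  d9:3  d10:3 — peak 7.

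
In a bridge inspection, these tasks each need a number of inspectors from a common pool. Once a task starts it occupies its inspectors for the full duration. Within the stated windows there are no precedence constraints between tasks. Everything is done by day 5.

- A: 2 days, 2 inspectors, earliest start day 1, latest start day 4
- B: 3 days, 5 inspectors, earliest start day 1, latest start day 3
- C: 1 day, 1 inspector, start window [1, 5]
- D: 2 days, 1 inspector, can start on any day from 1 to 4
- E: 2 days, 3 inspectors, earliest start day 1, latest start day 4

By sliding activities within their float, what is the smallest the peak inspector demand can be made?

6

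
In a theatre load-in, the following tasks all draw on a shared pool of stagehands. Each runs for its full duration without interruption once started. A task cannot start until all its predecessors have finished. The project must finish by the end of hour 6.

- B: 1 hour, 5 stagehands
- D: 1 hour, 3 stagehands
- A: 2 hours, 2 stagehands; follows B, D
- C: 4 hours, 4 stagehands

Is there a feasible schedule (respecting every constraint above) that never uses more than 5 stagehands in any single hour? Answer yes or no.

The minimum achievable peak is 6; 5 < 6, so no feasible schedule stays within the cap.

no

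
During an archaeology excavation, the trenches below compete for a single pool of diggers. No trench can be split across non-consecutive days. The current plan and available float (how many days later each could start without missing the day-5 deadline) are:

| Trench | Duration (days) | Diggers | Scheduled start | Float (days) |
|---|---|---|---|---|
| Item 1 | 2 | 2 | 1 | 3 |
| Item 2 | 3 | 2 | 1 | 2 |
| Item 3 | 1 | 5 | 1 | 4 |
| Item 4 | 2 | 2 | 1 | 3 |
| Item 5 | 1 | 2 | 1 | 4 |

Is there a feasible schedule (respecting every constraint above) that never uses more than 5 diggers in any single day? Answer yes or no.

yes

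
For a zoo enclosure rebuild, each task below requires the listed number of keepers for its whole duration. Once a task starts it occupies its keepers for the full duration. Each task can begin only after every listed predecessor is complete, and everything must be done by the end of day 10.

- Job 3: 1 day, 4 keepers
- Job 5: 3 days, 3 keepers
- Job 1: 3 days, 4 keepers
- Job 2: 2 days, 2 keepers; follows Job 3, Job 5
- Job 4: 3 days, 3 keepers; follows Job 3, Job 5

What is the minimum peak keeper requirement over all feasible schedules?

Early-start (Job 3@1, Job 5@1, Job 1@1, Job 2@4, Job 4@4) gives peak 11: d1:11  d2:7  d3:7  d4:5  d5:5  d6:3  d7:0  d8:0  d9:0  d10:0.
Shift Job 5→2, Job 1→5, Job 2→8, Job 4→8.
Schedule Job 3@1, Job 5@2, Job 1@5, Job 2@8, Job 4@8: d1:4  d2:3  d3:3  d4:3  d5:4  d6:4  d7:4  d8:5  d9:5  d10:3 — peak 5.

5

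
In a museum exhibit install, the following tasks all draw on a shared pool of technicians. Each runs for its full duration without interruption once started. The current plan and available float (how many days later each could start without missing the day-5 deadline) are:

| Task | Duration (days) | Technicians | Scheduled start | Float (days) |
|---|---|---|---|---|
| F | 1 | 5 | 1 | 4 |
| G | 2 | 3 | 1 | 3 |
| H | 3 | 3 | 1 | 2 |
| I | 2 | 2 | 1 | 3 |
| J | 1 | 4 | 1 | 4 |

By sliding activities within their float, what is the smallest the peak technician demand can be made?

Early-start (F@1, G@1, H@1, I@1, J@1) gives peak 17: d1:17  d2:8  d3:3  d4:0  d5:0.
Shift G→2, H→2, I→4, J→5.
Schedule F@1, G@2, H@2, I@4, J@5: d1:5  d2:6  d3:6  d4:5  d5:6 — peak 6.
Total technician-days = 28 over 5 days ⇒ peak ≥ ⌈28/5⌉ = 6, so 6 is optimal.

6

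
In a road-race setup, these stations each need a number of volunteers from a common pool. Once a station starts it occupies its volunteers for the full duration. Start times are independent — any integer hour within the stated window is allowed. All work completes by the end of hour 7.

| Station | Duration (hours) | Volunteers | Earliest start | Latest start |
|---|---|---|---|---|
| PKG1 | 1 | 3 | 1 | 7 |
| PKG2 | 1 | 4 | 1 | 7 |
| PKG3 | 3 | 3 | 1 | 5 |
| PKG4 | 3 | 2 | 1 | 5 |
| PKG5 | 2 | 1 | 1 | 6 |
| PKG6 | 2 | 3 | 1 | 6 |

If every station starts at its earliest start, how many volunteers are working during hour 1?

At early start, hour 1 has: PKG1, PKG2, PKG3, PKG4, PKG5, PKG6.
Demand: 3 + 4 + 3 + 2 + 1 + 3 = 16.

16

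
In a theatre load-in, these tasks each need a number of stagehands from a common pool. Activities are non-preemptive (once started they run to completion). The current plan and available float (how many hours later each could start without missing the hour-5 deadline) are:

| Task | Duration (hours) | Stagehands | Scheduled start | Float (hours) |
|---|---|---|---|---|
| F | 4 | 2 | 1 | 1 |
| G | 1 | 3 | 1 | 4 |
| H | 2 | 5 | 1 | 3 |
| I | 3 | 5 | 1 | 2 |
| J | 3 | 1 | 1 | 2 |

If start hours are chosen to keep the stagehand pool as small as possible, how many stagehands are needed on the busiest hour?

Early-start (F@1, G@1, H@1, I@1, J@1) gives peak 16: h1:16  h2:13  h3:8  h4:2  h5:0.
Shift G→5, I→3.
Schedule F@1, G@5, H@1, I@3, J@1: h1:8  h2:8  h3:8  h4:7  h5:8 — peak 8.
Total stagehand-hours = 39 over 5 hours ⇒ peak ≥ ⌈39/5⌉ = 8, so 8 is optimal.

8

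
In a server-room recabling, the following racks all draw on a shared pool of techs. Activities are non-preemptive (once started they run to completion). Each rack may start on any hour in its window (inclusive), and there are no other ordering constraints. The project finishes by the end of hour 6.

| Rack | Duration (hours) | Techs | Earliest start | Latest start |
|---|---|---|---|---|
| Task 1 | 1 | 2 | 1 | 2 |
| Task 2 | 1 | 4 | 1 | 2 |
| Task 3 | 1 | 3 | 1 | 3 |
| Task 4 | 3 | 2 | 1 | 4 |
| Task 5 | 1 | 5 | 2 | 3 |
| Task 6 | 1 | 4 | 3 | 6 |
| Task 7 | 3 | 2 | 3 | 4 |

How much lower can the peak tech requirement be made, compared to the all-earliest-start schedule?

Early-start peak: h1:11  h2:7  h3:8  h4:2  h5:2  h6:0 ⇒ 11.
Leveled (Task 1@1, Task 2@1, Task 3@3, Task 4@3, Task 5@2, Task 6@6, Task 7@4): h1:6  h2:5  h3:5  h4:4  h5:4  h6:6 ⇒ 6.
Reduction 11 − 6 = 5.

5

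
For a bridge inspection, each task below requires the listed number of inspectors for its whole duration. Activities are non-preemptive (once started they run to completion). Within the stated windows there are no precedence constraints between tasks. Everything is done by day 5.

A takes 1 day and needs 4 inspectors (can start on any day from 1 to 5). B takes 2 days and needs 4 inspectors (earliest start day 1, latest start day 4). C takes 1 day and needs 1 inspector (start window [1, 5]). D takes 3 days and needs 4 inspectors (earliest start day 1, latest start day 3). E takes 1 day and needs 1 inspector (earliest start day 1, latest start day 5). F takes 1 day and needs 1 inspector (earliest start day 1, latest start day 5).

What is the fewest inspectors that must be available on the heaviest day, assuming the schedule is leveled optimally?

Early-start (A@1, B@1, C@1, D@1, E@1, F@1) gives peak 15: d1:15  d2:8  d3:4  d4:0  d5:0.
Shift C→2, D→3, E→2, F→2.
Schedule A@1, B@1, C@2, D@3, E@2, F@2: d1:8  d2:7  d3:4  d4:4  d5:4 — peak 8.

8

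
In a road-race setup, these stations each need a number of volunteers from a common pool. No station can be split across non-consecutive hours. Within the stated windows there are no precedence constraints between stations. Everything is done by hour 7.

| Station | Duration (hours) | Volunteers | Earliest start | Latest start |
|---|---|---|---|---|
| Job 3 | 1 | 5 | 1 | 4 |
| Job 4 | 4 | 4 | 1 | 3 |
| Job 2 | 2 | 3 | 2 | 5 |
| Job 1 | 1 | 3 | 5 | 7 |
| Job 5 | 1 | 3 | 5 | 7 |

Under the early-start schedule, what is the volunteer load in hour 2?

At early start, hour 2 has: Job 4, Job 2.
Demand: 4 + 3 = 7.

7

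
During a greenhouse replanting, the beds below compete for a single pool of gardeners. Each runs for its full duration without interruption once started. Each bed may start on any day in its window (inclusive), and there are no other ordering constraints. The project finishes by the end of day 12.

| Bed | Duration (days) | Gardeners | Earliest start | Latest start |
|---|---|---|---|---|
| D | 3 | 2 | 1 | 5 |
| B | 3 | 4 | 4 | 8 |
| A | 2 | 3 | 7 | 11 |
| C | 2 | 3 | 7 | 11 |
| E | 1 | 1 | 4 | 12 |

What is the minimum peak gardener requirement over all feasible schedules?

4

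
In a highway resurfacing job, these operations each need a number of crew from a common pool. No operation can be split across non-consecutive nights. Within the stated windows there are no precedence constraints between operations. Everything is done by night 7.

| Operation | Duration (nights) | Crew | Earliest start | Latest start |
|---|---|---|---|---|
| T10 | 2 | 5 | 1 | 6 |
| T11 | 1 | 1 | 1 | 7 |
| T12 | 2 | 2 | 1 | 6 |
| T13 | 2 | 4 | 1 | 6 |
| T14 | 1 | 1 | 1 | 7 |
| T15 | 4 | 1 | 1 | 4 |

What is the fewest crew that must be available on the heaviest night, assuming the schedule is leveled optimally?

5

Early-start (T10@1, T11@1, T12@1, T13@1, T14@1, T15@1) gives peak 14: n1:14  n2:12  n3:1  n4:1  n5:0  n6:0  n7:0.
Shift T11→3, T12→3, T13→5, T14→3, T15→3.
Schedule T10@1, T11@3, T12@3, T13@5, T14@3, T15@3: n1:5  n2:5  n3:5  n4:3  n5:5  n6:5  n7:0 — peak 5.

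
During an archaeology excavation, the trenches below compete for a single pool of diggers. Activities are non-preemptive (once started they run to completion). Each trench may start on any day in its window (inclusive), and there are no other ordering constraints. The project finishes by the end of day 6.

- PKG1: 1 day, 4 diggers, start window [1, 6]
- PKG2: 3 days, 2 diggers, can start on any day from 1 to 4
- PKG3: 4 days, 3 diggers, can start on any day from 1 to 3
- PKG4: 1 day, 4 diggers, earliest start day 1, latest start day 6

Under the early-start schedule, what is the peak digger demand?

13

Early-start schedule: PKG1@1, PKG2@1, PKG3@1, PKG4@1.
Load per day: day 1: 13, day 2: 5, day 3: 5, day 4: 3, day 5: 0, day 6: 0.
Peak is 13.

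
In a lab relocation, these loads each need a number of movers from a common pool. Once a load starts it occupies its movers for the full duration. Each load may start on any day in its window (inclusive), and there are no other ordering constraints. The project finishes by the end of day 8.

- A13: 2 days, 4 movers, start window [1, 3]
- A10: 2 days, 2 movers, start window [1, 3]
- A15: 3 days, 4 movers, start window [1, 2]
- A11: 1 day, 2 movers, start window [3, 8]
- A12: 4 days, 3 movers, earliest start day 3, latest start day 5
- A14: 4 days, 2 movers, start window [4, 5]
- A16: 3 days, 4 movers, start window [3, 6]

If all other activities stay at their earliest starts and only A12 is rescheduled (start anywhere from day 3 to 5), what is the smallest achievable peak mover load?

10

A12@3: d1:10  d2:10  d3:13  d4:9  d5:9  d6:5  d7:2  d8:0 → peak 13
A12@4: d1:10  d2:10  d3:10  d4:9  d5:9  d6:5  d7:5  d8:0 → peak 10
A12@5: d1:10  d2:10  d3:10  d4:6  d5:9  d6:5  d7:5  d8:3 → peak 10
Best is A12@4, peak 10.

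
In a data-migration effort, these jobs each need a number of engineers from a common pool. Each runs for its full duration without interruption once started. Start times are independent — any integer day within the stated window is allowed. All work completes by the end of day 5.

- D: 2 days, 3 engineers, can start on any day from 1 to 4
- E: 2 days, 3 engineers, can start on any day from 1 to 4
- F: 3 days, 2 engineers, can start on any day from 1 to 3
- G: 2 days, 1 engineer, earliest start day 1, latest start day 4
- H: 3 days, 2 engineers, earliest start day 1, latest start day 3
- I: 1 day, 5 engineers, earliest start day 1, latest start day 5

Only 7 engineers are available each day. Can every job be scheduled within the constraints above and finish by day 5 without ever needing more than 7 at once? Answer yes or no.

Schedule D@1, E@3, F@1, G@1, H@3, I@5: d1:6  d2:6  d3:7  d4:5  d5:7 — peak 7 ≤ 7.

yes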